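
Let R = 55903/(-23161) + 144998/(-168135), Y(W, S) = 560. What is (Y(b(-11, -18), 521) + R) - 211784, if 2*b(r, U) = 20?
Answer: -822555921775223/3894174735 ≈ -2.1123e+5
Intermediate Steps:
b(r, U) = 10 (b(r, U) = (1/2)*20 = 10)
R = -12757549583/3894174735 (R = 55903*(-1/23161) + 144998*(-1/168135) = -55903/23161 - 144998/168135 = -12757549583/3894174735 ≈ -3.2761)
(Y(b(-11, -18), 521) + R) - 211784 = (560 - 12757549583/3894174735) - 211784 = 2167980302017/3894174735 - 211784 = -822555921775223/3894174735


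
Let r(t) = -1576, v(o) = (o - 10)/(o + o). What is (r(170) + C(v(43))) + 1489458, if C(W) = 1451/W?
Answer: 49224892/33 ≈ 1.4917e+6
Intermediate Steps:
v(o) = (-10 + o)/(2*o) (v(o) = (-10 + o)/((2*o)) = (-10 + o)*(1/(2*o)) = (-10 + o)/(2*o))
(r(170) + C(v(43))) + 1489458 = (-1576 + 1451/(((½)*(-10 + 43)/43))) + 1489458 = (-1576 + 1451/(((½)*(1/43)*33))) + 1489458 = (-1576 + 1451/(33/86)) + 1489458 = (-1576 + 1451*(86/33)) + 1489458 = (-1576 + 124786/33) + 1489458 = 72778/33 + 1489458 = 49224892/33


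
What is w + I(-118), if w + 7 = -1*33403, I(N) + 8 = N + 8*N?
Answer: -34480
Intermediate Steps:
I(N) = -8 + 9*N (I(N) = -8 + (N + 8*N) = -8 + 9*N)
w = -33410 (w = -7 - 1*33403 = -7 - 33403 = -33410)
w + I(-118) = -33410 + (-8 + 9*(-118)) = -33410 + (-8 - 1062) = -33410 - 1070 = -34480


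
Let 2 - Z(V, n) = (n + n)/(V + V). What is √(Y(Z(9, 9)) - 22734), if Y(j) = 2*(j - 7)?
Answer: I*√22746 ≈ 150.82*I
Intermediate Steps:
Z(V, n) = 2 - n/V (Z(V, n) = 2 - (n + n)/(V + V) = 2 - 2*n/(2*V) = 2 - 2*n*1/(2*V) = 2 - n/V)
Y(j) = -14 + 2*j (Y(j) = 2*(-7 + j) = -14 + 2*j)
√(Y(Z(9, 9)) - 22734) = √((-14 + 2*(2 - 1*9/9)) - 22734) = √((-14 + 2*(2 - 1*9*⅑)) - 22734) = √((-14 + 2*(2 - 1)) - 22734) = √((-14 + 2*1) - 22734) = √((-14 + 2) - 22734) = √(-12 - 22734) = √(-22746) = I*√22746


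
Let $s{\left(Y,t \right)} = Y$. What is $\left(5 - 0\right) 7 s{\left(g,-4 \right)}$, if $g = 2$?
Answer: $70$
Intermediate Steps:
$\left(5 - 0\right) 7 s{\left(g,-4 \right)} = \left(5 - 0\right) 7 \cdot 2 = \left(5 + 0\right) 7 \cdot 2 = 5 \cdot 7 \cdot 2 = 35 \cdot 2 = 70$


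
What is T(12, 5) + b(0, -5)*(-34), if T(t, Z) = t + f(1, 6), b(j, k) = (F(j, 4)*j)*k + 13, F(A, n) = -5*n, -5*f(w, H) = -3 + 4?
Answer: -2151/5 ≈ -430.20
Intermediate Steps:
f(w, H) = -⅕ (f(w, H) = -(-3 + 4)/5 = -⅕*1 = -⅕)
b(j, k) = 13 - 20*j*k (b(j, k) = ((-5*4)*j)*k + 13 = (-20*j)*k + 13 = -20*j*k + 13 = 13 - 20*j*k)
T(t, Z) = -⅕ + t (T(t, Z) = t - ⅕ = -⅕ + t)
T(12, 5) + b(0, -5)*(-34) = (-⅕ + 12) + (13 - 20*0*(-5))*(-34) = 59/5 + (13 + 0)*(-34) = 59/5 + 13*(-34) = 59/5 - 442 = -2151/5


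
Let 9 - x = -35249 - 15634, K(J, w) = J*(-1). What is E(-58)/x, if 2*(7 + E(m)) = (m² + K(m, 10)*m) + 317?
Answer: 101/33928 ≈ 0.0029769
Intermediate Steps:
K(J, w) = -J
x = 50892 (x = 9 - (-35249 - 15634) = 9 - 1*(-50883) = 9 + 50883 = 50892)
E(m) = 303/2 (E(m) = -7 + ((m² + (-m)*m) + 317)/2 = -7 + ((m² - m²) + 317)/2 = -7 + (0 + 317)/2 = -7 + (½)*317 = -7 + 317/2 = 303/2)
E(-58)/x = (303/2)/50892 = (303/2)*(1/50892) = 101/33928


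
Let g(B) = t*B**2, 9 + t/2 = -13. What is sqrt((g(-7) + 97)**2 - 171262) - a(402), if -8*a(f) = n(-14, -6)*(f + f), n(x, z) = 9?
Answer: 1809/2 + sqrt(4068219) ≈ 2921.5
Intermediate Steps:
t = -44 (t = -18 + 2*(-13) = -18 - 26 = -44)
g(B) = -44*B**2
a(f) = -9*f/4 (a(f) = -9*(f + f)/8 = -9*2*f/8 = -9*f/4)
sqrt((g(-7) + 97)**2 - 171262) - a(402) = sqrt((-44*(-7)**2 + 97)**2 - 171262) - (-9)*402/4 = sqrt((-44*49 + 97)**2 - 171262) - 1*(-1809/2) = sqrt((-2156 + 97)**2 - 171262) + 1809/2 = sqrt((-2059)**2 - 171262) + 1809/2 = sqrt(4239481 - 171262) + 1809/2 = sqrt(4068219) + 1809/2 = 1809/2 + sqrt(4068219)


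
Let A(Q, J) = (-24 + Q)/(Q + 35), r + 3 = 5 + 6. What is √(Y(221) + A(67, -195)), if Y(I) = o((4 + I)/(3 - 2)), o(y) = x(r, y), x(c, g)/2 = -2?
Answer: I*√37230/102 ≈ 1.8917*I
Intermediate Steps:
r = 8 (r = -3 + (5 + 6) = -3 + 11 = 8)
x(c, g) = -4 (x(c, g) = 2*(-2) = -4)
o(y) = -4
A(Q, J) = (-24 + Q)/(35 + Q)
Y(I) = -4
√(Y(221) + A(67, -195)) = √(-4 + (-24 + 67)/(35 + 67)) = √(-4 + 43/102) = √(-365/102) = I*√37230/102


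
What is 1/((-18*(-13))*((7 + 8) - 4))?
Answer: 1/2574 ≈ 0.00038850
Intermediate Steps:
1/((-18*(-13))*((7 + 8) - 4)) = 1/(234*(15 - 4)) = 1/(234*11) = 1/2574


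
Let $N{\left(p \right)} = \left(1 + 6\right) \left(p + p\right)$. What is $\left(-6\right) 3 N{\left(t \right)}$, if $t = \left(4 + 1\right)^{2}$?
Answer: $-6300$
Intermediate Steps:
$t = 25$ ($t = 5^{2} = 25$)
$N{\left(p \right)} = 14 p$ ($N{\left(p \right)} = 7 \cdot 2 p = 14 p$)
$\left(-6\right) 3 N{\left(t \right)} = \left(-6\right) 3 \cdot 14 \cdot 25 = \left(-18\right) 350 = -6300$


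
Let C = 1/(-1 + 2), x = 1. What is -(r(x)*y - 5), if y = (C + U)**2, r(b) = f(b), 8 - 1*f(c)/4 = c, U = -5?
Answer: -443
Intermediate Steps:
f(c) = 32 - 4*c
r(b) = 32 - 4*b
C = 1 (C = 1/1 = 1)
y = 16 (y = (1 - 5)**2 = (-4)**2 = 16)
-(r(x)*y - 5) = -((32 - 4*1)*16 - 5) = -((32 - 4)*16 - 5) = -(28*16 - 5) = -(448 - 5) = -1*443 = -443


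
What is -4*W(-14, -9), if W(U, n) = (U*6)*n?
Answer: -3024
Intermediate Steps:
W(U, n) = 6*U*n (W(U, n) = (6*U)*n = 6*U*n)
-4*W(-14, -9) = -24*(-14)*(-9) = -4*756 = -3024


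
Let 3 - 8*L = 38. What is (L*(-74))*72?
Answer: 23310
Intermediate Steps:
L = -35/8 (L = 3/8 - 1/8*38 = 3/8 - 19/4 = -35/8 ≈ -4.3750)
(L*(-74))*72 = -35/8*(-74)*72 = (1295/4)*72 = 23310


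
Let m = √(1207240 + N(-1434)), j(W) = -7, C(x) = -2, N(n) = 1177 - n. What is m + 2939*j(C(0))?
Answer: -20573 + √1209851 ≈ -19473.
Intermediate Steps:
m = √1209851 (m = √(1207240 + (1177 - 1*(-1434))) = √(1207240 + (1177 + 1434)) = √(1207240 + 2611) = √1209851 ≈ 1099.9)
m + 2939*j(C(0)) = √1209851 + 2939*(-7) = √1209851 - 20573 = -20573 + √1209851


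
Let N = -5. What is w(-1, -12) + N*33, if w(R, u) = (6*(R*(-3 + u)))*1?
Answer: -75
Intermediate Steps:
w(R, u) = 6*R*(-3 + u) (w(R, u) = (6*R*(-3 + u))*1 = 6*R*(-3 + u))
w(-1, -12) + N*33 = 6*(-1)*(-3 - 12) - 5*33 = 6*(-1)*(-15) - 165 = 90 - 165 = -75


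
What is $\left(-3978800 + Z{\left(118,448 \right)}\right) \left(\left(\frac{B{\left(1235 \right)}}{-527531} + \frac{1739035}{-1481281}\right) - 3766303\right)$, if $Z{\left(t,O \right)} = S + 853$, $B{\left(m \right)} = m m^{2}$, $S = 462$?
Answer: $\frac{11717121243940073029111605}{781421647211} \approx 1.4995 \cdot 10^{13}$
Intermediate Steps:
$B{\left(m \right)} = m^{3}$
$Z{\left(t,O \right)} = 1315$ ($Z{\left(t,O \right)} = 462 + 853 = 1315$)
$\left(-3978800 + Z{\left(118,448 \right)}\right) \left(\left(\frac{B{\left(1235 \right)}}{-527531} + \frac{1739035}{-1481281}\right) - 3766303\right) = \left(-3978800 + 1315\right) \left(\left(\frac{1235^{3}}{-527531} + \frac{1739035}{-1481281}\right) - 3766303\right) = - 3977485 \left(\left(1883652875 \left(- \frac{1}{527531}\right) + 1739035 \left(- \frac{1}{1481281}\right)\right) - 3766303\right) = - 3977485 \left(\left(- \frac{1883652875}{527531} - \frac{1739035}{1481281}\right) - 3766303\right) = - 3977485 \left(- \frac{2791136609205460}{781421647211} - 3766303\right) = \left(-3977485\right) \left(- \frac{2945861830764936393}{781421647211}\right) = \frac{11717121243940073029111605}{781421647211}$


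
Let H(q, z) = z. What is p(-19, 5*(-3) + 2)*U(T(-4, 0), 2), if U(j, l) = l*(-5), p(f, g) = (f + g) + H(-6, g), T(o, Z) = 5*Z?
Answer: 450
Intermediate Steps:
p(f, g) = f + 2*g (p(f, g) = (f + g) + g = f + 2*g)
U(j, l) = -5*l
p(-19, 5*(-3) + 2)*U(T(-4, 0), 2) = (-19 + 2*(5*(-3) + 2))*(-5*2) = (-19 + 2*(-15 + 2))*(-10) = (-19 + 2*(-13))*(-10) = (-19 - 26)*(-10) = -45*(-10) = 450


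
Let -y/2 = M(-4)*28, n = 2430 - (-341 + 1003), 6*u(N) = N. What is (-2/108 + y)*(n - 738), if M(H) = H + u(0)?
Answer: 6228925/27 ≈ 2.3070e+5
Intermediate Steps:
u(N) = N/6
n = 1768 (n = 2430 - 1*662 = 2430 - 662 = 1768)
M(H) = H (M(H) = H + (⅙)*0 = H + 0 = H)
y = 224 (y = -(-8)*28 = -2*(-112) = 224)
(-2/108 + y)*(n - 738) = (-2/108 + 224)*(1768 - 738) = ((1/108)*(-2) + 224)*1030 = (-1/54 + 224)*1030 = (12095/54)*1030 = 6228925/27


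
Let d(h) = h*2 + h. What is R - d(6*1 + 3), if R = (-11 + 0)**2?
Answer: 94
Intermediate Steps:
R = 121 (R = (-11)**2 = 121)
d(h) = 3*h (d(h) = 2*h + h = 3*h)
R - d(6*1 + 3) = 121 - 3*(6*1 + 3) = 121 - 3*(6 + 3) = 121 - 3*9 = 121 - 1*27 = 121 - 27 = 94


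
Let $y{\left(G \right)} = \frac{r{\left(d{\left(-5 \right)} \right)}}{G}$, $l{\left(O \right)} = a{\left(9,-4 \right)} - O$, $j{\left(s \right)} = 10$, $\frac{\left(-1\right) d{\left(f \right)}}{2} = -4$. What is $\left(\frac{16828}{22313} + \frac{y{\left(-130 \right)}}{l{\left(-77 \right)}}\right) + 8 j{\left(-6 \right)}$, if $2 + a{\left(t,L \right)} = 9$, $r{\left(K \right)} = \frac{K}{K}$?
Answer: $\frac{19676376247}{243657960} \approx 80.754$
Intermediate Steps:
$d{\left(f \right)} = 8$ ($d{\left(f \right)} = \left(-2\right) \left(-4\right) = 8$)
$r{\left(K \right)} = 1$
$a{\left(t,L \right)} = 7$ ($a{\left(t,L \right)} = -2 + 9 = 7$)
$l{\left(O \right)} = 7 - O$
$y{\left(G \right)} = \frac{1}{G}$ ($y{\left(G \right)} = 1 \frac{1}{G} = \frac{1}{G}$)
$\left(\frac{16828}{22313} + \frac{y{\left(-130 \right)}}{l{\left(-77 \right)}}\right) + 8 j{\left(-6 \right)} = \left(\frac{16828}{22313} + \frac{1}{\left(-130\right) \left(7 - -77\right)}\right) + 8 \cdot 10 = \left(16828 \cdot \frac{1}{22313} - \frac{1}{130 \left(7 + 77\right)}\right) + 80 = \left(\frac{16828}{22313} - \frac{1}{130 \cdot 84}\right) + 80 = \left(\frac{16828}{22313} - \frac{1}{10920}\right) + 80 = \frac{183739447}{243657960} + 80 = \frac{19676376247}{243657960}$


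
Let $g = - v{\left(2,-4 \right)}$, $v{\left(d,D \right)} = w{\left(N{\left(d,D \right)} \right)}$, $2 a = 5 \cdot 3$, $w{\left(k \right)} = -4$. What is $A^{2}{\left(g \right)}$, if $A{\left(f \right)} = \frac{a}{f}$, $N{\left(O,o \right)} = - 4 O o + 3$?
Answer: $\frac{225}{64} \approx 3.5156$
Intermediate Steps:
$N{\left(O,o \right)} = 3 - 4 O o$ ($N{\left(O,o \right)} = - 4 O o + 3 = 3 - 4 O o$)
$a = \frac{15}{2}$ ($a = \frac{5 \cdot 3}{2} = \frac{1}{2} \cdot 15 = \frac{15}{2} \approx 7.5$)
$v{\left(d,D \right)} = -4$
$g = 4$ ($g = \left(-1\right) \left(-4\right) = 4$)
$A{\left(f \right)} = \frac{15}{2 f}$
$A^{2}{\left(g \right)} = \left(\frac{15}{2 \cdot 4}\right)^{2} = \left(\frac{15}{2} \cdot \frac{1}{4}\right)^{2} = \left(\frac{15}{8}\right)^{2} = \frac{225}{64}$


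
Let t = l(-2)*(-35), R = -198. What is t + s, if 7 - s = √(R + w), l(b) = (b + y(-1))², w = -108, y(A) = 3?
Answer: -28 - 3*I*√34 ≈ -28.0 - 17.493*I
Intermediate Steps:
l(b) = (3 + b)² (l(b) = (b + 3)² = (3 + b)²)
t = -35 (t = (3 - 2)²*(-35) = 1²*(-35) = 1*(-35) = -35)
s = 7 - 3*I*√34 (s = 7 - √(-198 - 108) = 7 - √(-306) = 7 - 3*I*√34 ≈ 7.0 - 17.493*I)
t + s = -35 + (7 - 3*I*√34) = -28 - 3*I*√34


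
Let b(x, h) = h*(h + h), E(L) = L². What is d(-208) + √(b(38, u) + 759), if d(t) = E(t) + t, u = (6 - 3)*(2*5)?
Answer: 43056 + √2559 ≈ 43107.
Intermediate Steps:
u = 30 (u = 3*10 = 30)
b(x, h) = 2*h² (b(x, h) = h*(2*h) = 2*h²)
d(t) = t + t² (d(t) = t² + t = t + t²)
d(-208) + √(b(38, u) + 759) = -208*(1 - 208) + √(2*30² + 759) = -208*(-207) + √(2*900 + 759) = 43056 + √(1800 + 759) = 43056 + √2559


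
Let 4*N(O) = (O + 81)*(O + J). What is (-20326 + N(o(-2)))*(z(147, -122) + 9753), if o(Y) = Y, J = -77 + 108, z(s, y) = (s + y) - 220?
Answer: -377603127/2 ≈ -1.8880e+8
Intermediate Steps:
z(s, y) = -220 + s + y
J = 31
N(O) = (31 + O)*(81 + O)/4 (N(O) = ((O + 81)*(O + 31))/4 = ((81 + O)*(31 + O))/4 = ((31 + O)*(81 + O))/4 = (31 + O)*(81 + O)/4)
(-20326 + N(o(-2)))*(z(147, -122) + 9753) = (-20326 + (2511/4 + 28*(-2) + (¼)*(-2)²))*((-220 + 147 - 122) + 9753) = (-20326 + (2511/4 - 56 + (¼)*4))*(-195 + 9753) = (-20326 + (2511/4 - 56 + 1))*9558 = (-20326 + 2291/4)*9558 = -79013/4*9558 = -377603127/2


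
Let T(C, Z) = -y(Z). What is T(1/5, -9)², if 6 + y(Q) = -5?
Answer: 121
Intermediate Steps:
y(Q) = -11 (y(Q) = -6 - 5 = -11)
T(C, Z) = 11 (T(C, Z) = -1*(-11) = 11)
T(1/5, -9)² = 11² = 121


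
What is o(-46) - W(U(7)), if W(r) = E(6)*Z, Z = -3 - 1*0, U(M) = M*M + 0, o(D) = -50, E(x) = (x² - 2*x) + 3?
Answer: 31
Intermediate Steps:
E(x) = 3 + x² - 2*x
U(M) = M² (U(M) = M² + 0 = M²)
Z = -3 (Z = -3 + 0 = -3)
W(r) = -81 (W(r) = (3 + 6² - 2*6)*(-3) = (3 + 36 - 12)*(-3) = 27*(-3) = -81)
o(-46) - W(U(7)) = -50 - 1*(-81) = -50 + 81 = 31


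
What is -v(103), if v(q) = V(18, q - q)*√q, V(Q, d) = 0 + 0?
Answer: 0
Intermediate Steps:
V(Q, d) = 0
v(q) = 0 (v(q) = 0*√q = 0)
-v(103) = -1*0 = 0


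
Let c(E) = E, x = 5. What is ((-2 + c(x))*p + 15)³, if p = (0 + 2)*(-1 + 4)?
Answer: 35937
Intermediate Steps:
p = 6 (p = 2*3 = 6)
((-2 + c(x))*p + 15)³ = ((-2 + 5)*6 + 15)³ = (3*6 + 15)³ = (18 + 15)³ = 33³ = 35937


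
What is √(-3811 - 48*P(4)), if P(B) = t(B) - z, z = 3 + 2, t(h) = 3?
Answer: I*√3715 ≈ 60.951*I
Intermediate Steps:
z = 5
P(B) = -2 (P(B) = 3 - 1*5 = 3 - 5 = -2)
√(-3811 - 48*P(4)) = √(-3811 - 48*(-2)) = √(-3811 + 96) = √(-3715) = I*√3715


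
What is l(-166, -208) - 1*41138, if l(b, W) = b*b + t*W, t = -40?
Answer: -5262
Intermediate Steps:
l(b, W) = b² - 40*W (l(b, W) = b*b - 40*W = b² - 40*W)
l(-166, -208) - 1*41138 = ((-166)² - 40*(-208)) - 1*41138 = (27556 + 8320) - 41138 = 35876 - 41138 = -5262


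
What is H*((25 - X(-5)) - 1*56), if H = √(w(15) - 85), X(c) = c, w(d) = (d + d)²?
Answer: -26*√815 ≈ -742.25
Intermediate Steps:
w(d) = 4*d² (w(d) = (2*d)² = 4*d²)
H = √815 (H = √(4*15² - 85) = √(4*225 - 85) = √(900 - 85) = √815 ≈ 28.548)
H*((25 - X(-5)) - 1*56) = √815*((25 - 1*(-5)) - 1*56) = √815*((25 + 5) - 56) = √815*(30 - 56) = √815*(-26) = -26*√815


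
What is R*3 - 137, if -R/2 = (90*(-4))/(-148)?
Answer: -5609/37 ≈ -151.59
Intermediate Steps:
R = -180/37 (R = -2*90*(-4)/(-148) = -(-720)*(-1)/148 = -2*90/37 = -180/37 ≈ -4.8649)
R*3 - 137 = -180/37*3 - 137 = -540/37 - 137 = -5609/37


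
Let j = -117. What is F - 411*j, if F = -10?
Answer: 48077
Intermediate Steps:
F - 411*j = -10 - 411*(-117) = -10 + 48087 = 48077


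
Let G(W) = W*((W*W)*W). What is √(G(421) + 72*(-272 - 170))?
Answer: √31414340257 ≈ 1.7724e+5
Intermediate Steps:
G(W) = W⁴ (G(W) = W*(W²*W) = W*W³ = W⁴)
√(G(421) + 72*(-272 - 170)) = √(421⁴ + 72*(-272 - 170)) = √(31414372081 + 72*(-442)) = √(31414372081 - 31824) = √31414340257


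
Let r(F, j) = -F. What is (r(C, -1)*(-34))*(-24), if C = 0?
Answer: 0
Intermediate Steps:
(r(C, -1)*(-34))*(-24) = (-1*0*(-34))*(-24) = (0*(-34))*(-24) = 0*(-24) = 0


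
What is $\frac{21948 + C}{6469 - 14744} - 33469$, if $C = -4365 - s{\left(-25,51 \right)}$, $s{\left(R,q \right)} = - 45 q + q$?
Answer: $- \frac{276975802}{8275} \approx -33471.0$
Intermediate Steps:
$s{\left(R,q \right)} = - 44 q$
$C = -2121$ ($C = -4365 - \left(-44\right) 51 = -4365 - -2244 = -4365 + 2244 = -2121$)
$\frac{21948 + C}{6469 - 14744} - 33469 = \frac{21948 - 2121}{6469 - 14744} - 33469 = \frac{19827}{-8275} - 33469 = 19827 \left(- \frac{1}{8275}\right) - 33469 = - \frac{19827}{8275} - 33469 = - \frac{276975802}{8275}$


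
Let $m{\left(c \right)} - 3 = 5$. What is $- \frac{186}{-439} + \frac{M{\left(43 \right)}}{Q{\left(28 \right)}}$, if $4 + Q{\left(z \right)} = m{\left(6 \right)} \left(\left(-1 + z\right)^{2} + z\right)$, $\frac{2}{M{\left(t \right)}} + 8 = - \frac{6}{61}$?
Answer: $\frac{278014205}{656236516} \approx 0.42365$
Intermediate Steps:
$m{\left(c \right)} = 8$ ($m{\left(c \right)} = 3 + 5 = 8$)
$M{\left(t \right)} = - \frac{61}{247}$ ($M{\left(t \right)} = \frac{2}{-8 - \frac{6}{61}} = \frac{2}{- \frac{494}{61}} = 2 \left(- \frac{61}{494}\right) = - \frac{61}{247}$)
$Q{\left(z \right)} = -4 + 8 z + 8 \left(-1 + z\right)^{2}$ ($Q{\left(z \right)} = -4 + 8 \left(\left(-1 + z\right)^{2} + z\right) = -4 + 8 \left(z + \left(-1 + z\right)^{2}\right) = -4 + \left(8 z + 8 \left(-1 + z\right)^{2}\right) = -4 + 8 z + 8 \left(-1 + z\right)^{2}$)
$- \frac{186}{-439} + \frac{M{\left(43 \right)}}{Q{\left(28 \right)}} = - \frac{186}{-439} - \frac{61}{247 \left(4 - 224 + 8 \cdot 28^{2}\right)} = \left(-186\right) \left(- \frac{1}{439}\right) - \frac{61}{247 \left(4 - 224 + 8 \cdot 784\right)} = \frac{186}{439} - \frac{61}{247 \left(4 - 224 + 6272\right)} = \frac{186}{439} - \frac{61}{247 \cdot 6052} = \frac{186}{439} - \frac{61}{1494844} = \frac{278014205}{656236516}$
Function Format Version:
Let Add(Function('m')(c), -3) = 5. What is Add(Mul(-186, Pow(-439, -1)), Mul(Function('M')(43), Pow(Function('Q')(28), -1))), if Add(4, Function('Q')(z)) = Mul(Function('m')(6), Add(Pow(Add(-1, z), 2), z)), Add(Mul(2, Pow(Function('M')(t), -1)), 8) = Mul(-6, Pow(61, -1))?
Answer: Rational(278014205, 656236516) ≈ 0.42365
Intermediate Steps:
Function('m')(c) = 8 (Function('m')(c) = Add(3, 5) = 8)
Function('M')(t) = Rational(-61, 247) (Function('M')(t) = Mul(2, Pow(Add(-8, Mul(-6, Pow(61, -1))), -1)) = Mul(2, Pow(Add(-8, Mul(-6, Rational(1, 61))), -1)) = Mul(2, Pow(Add(-8, Rational(-6, 61)), -1)) = Mul(2, Pow(Rational(-494, 61), -1)) = Mul(2, Rational(-61, 494)) = Rational(-61, 247))
Function('Q')(z) = Add(-4, Mul(8, z), Mul(8, Pow(Add(-1, z), 2))) (Function('Q')(z) = Add(-4, Mul(8, Add(Pow(Add(-1, z), 2), z))) = Add(-4, Mul(8, Add(z, Pow(Add(-1, z), 2)))) = Add(-4, Add(Mul(8, z), Mul(8, Pow(Add(-1, z), 2)))) = Add(-4, Mul(8, z), Mul(8, Pow(Add(-1, z), 2))))
Add(Mul(-186, Pow(-439, -1)), Mul(Function('M')(43), Pow(Function('Q')(28), -1))) = Add(Mul(-186, Pow(-439, -1)), Mul(Rational(-61, 247), Pow(Add(4, Mul(-8, 28), Mul(8, Pow(28, 2))), -1))) = Add(Mul(-186, Rational(-1, 439)), Mul(Rational(-61, 247), Pow(Add(4, -224, Mul(8, 784)), -1))) = Add(Rational(186, 439), Mul(Rational(-61, 247), Pow(Add(4, -224, 6272), -1))) = Add(Rational(186, 439), Mul(Rational(-61, 247), Pow(6052, -1))) = Add(Rational(186, 439), Mul(Rational(-61, 247), Rational(1, 6052))) = Add(Rational(186, 439), Rational(-61, 1494844)) = Rational(278014205, 656236516)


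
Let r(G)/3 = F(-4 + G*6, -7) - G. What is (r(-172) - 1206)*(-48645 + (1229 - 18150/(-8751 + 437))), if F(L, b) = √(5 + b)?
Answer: 135998473530/4157 - 591297711*I*√2/4157 ≈ 3.2716e+7 - 2.0116e+5*I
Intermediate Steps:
r(G) = -3*G + 3*I*√2 (r(G) = 3*(√(5 - 7) - G) = 3*(√(-2) - G) = 3*(I*√2 - G) = 3*(-G + I*√2) = -3*G + 3*I*√2)
(r(-172) - 1206)*(-48645 + (1229 - 18150/(-8751 + 437))) = ((-3*(-172) + 3*I*√2) - 1206)*(-48645 + (1229 - 18150/(-8751 + 437))) = ((516 + 3*I*√2) - 1206)*(-48645 + (1229 - 18150/(-8314))) = (-690 + 3*I*√2)*(-48645 + (1229 - 18150*(-1/8314))) = (-690 + 3*I*√2)*(-48645 + (1229 + 9075/4157)) = (-690 + 3*I*√2)*(-48645 + 5118028/4157) = (-690 + 3*I*√2)*(-197099237/4157) = 135998473530/4157 - 591297711*I*√2/4157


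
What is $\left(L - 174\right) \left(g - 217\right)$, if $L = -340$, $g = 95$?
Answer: $62708$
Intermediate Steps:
$\left(L - 174\right) \left(g - 217\right) = \left(-340 - 174\right) \left(95 - 217\right) = \left(-514\right) \left(-122\right) = 62708$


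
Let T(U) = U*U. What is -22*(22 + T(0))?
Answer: -484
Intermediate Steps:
T(U) = U²
-22*(22 + T(0)) = -22*(22 + 0²) = -22*(22 + 0) = -22*22 = -484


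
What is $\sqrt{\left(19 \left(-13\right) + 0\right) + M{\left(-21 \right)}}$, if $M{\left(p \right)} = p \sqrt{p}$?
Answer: $\sqrt{-247 - 21 i \sqrt{21}} \approx 3.0071 - 16.001 i$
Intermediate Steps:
$M{\left(p \right)} = p^{\frac{3}{2}}$
$\sqrt{\left(19 \left(-13\right) + 0\right) + M{\left(-21 \right)}} = \sqrt{\left(19 \left(-13\right) + 0\right) + \left(-21\right)^{\frac{3}{2}}} = \sqrt{\left(-247 + 0\right) - 21 i \sqrt{21}} = \sqrt{-247 - 21 i \sqrt{21}}$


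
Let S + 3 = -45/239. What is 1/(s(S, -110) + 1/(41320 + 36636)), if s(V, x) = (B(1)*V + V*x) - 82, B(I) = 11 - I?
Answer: 18631484/4412465751 ≈ 0.0042225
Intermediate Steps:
S = -762/239 (S = -3 - 45/239 = -762/239 ≈ -3.1883)
s(V, x) = -82 + 10*V + V*x (s(V, x) = ((11 - 1*1)*V + V*x) - 82 = ((11 - 1)*V + V*x) - 82 = (10*V + V*x) - 82 = -82 + 10*V + V*x)
1/(s(S, -110) + 1/(41320 + 36636)) = 1/((-82 + 10*(-762/239) - 762/239*(-110)) + 1/(41320 + 36636)) = 1/((-82 - 7620/239 + 83820/239) + 1/77956) = 1/(56602/239 + 1/77956) = 1/(4412465751/18631484) = 18631484/4412465751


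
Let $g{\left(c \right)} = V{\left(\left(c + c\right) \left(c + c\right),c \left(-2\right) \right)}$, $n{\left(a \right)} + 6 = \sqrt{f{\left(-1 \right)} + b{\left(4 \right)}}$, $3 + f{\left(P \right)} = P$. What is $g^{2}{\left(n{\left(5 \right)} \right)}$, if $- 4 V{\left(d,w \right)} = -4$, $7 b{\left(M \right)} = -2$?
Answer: $1$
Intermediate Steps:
$f{\left(P \right)} = -3 + P$
$b{\left(M \right)} = - \frac{2}{7}$ ($b{\left(M \right)} = \frac{1}{7} \left(-2\right) = - \frac{2}{7}$)
$V{\left(d,w \right)} = 1$ ($V{\left(d,w \right)} = \left(- \frac{1}{4}\right) \left(-4\right) = 1$)
$n{\left(a \right)} = -6 + \frac{i \sqrt{210}}{7}$ ($n{\left(a \right)} = -6 + \sqrt{\left(-3 - 1\right) - \frac{2}{7}} = -6 + \sqrt{-4 - \frac{2}{7}} = -6 + \sqrt{- \frac{30}{7}} = -6 + \frac{i \sqrt{210}}{7}$)
$g{\left(c \right)} = 1$
$g^{2}{\left(n{\left(5 \right)} \right)} = 1^{2} = 1$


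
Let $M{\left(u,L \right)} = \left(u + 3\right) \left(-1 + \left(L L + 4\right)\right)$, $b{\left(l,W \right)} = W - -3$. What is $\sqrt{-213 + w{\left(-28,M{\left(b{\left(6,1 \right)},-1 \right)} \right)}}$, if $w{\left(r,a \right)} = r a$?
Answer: $i \sqrt{997} \approx 31.575 i$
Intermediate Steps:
$b{\left(l,W \right)} = 3 + W$ ($b{\left(l,W \right)} = W + 3 = 3 + W$)
$M{\left(u,L \right)} = \left(3 + u\right) \left(3 + L^{2}\right)$ ($M{\left(u,L \right)} = \left(3 + u\right) \left(-1 + \left(L^{2} + 4\right)\right) = \left(3 + u\right) \left(-1 + \left(4 + L^{2}\right)\right) = \left(3 + u\right) \left(3 + L^{2}\right)$)
$w{\left(r,a \right)} = a r$
$\sqrt{-213 + w{\left(-28,M{\left(b{\left(6,1 \right)},-1 \right)} \right)}} = \sqrt{-213 + \left(9 + 3 \left(3 + 1\right) + 3 \left(-1\right)^{2} + \left(3 + 1\right) \left(-1\right)^{2}\right) \left(-28\right)} = \sqrt{-213 + \left(9 + 3 \cdot 4 + 3 \cdot 1 + 4 \cdot 1\right) \left(-28\right)} = \sqrt{-213 + \left(9 + 12 + 3 + 4\right) \left(-28\right)} = \sqrt{-213 + 28 \left(-28\right)} = \sqrt{-213 - 784} = \sqrt{-997} = i \sqrt{997}$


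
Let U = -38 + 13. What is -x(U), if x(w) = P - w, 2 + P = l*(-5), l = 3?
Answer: -8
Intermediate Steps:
P = -17 (P = -2 + 3*(-5) = -2 - 15 = -17)
U = -25
x(w) = -17 - w
-x(U) = -(-17 - 1*(-25)) = -(-17 + 25) = -1*8 = -8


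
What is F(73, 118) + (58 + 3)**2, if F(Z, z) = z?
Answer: 3839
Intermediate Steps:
F(73, 118) + (58 + 3)**2 = 118 + (58 + 3)**2 = 118 + 61**2 = 118 + 3721 = 3839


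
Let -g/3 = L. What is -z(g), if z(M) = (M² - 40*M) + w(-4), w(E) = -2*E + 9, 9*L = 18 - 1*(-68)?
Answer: -17869/9 ≈ -1985.4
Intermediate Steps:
L = 86/9 (L = (18 - 1*(-68))/9 = (18 + 68)/9 = (⅑)*86 = 86/9 ≈ 9.5556)
w(E) = 9 - 2*E
g = -86/3 (g = -3*86/9 = -86/3 ≈ -28.667)
z(M) = 17 + M² - 40*M (z(M) = (M² - 40*M) + (9 - 2*(-4)) = (M² - 40*M) + (9 + 8) = (M² - 40*M) + 17 = 17 + M² - 40*M)
-z(g) = -(17 + (-86/3)² - 40*(-86/3)) = -(17 + 7396/9 + 3440/3) = -1*17869/9 = -17869/9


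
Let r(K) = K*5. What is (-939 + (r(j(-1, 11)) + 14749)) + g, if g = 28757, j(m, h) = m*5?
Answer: 42542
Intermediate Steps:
j(m, h) = 5*m
r(K) = 5*K
(-939 + (r(j(-1, 11)) + 14749)) + g = (-939 + (5*(5*(-1)) + 14749)) + 28757 = (-939 + (5*(-5) + 14749)) + 28757 = (-939 + (-25 + 14749)) + 28757 = (-939 + 14724) + 28757 = 13785 + 28757 = 42542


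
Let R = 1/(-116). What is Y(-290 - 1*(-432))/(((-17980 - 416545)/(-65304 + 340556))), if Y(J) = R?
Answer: 68813/12601225 ≈ 0.0054608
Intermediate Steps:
R = -1/116 ≈ -0.0086207
Y(J) = -1/116
Y(-290 - 1*(-432))/(((-17980 - 416545)/(-65304 + 340556))) = -(-65304 + 340556)/(-17980 - 416545)/116 = -1/(116*((-434525/275252))) = -1/(116*((-434525*1/275252))) = -1/(116*(-434525/275252)) = -1/116*(-275252/434525) = 68813/12601225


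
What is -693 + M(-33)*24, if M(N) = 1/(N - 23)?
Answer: -4854/7 ≈ -693.43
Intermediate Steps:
M(N) = 1/(-23 + N)
-693 + M(-33)*24 = -693 + 24/(-23 - 33) = -693 + 24/(-56) = -693 - 1/56*24 = -693 - 3/7 = -4854/7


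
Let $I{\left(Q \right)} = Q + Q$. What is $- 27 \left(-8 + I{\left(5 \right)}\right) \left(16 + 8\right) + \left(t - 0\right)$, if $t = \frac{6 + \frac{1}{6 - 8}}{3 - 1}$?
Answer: $- \frac{5173}{4} \approx -1293.3$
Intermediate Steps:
$I{\left(Q \right)} = 2 Q$
$t = \frac{11}{4}$ ($t = \frac{6 + \frac{1}{-2}}{2} = \left(6 - \frac{1}{2}\right) \frac{1}{2} = \frac{11}{2} \cdot \frac{1}{2} = \frac{11}{4} \approx 2.75$)
$- 27 \left(-8 + I{\left(5 \right)}\right) \left(16 + 8\right) + \left(t - 0\right) = - 27 \left(-8 + 2 \cdot 5\right) \left(16 + 8\right) + \left(\frac{11}{4} - 0\right) = - 27 \left(-8 + 10\right) 24 + \left(\frac{11}{4} + 0\right) = - 27 \cdot 2 \cdot 24 + \frac{11}{4} = \left(-27\right) 48 + \frac{11}{4} = -1296 + \frac{11}{4} = - \frac{5173}{4}$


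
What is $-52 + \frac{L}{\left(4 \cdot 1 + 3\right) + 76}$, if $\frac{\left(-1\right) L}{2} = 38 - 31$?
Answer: $- \frac{4330}{83} \approx -52.169$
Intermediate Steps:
$L = -14$ ($L = - 2 \left(38 - 31\right) = \left(-2\right) 7 = -14$)
$-52 + \frac{L}{\left(4 \cdot 1 + 3\right) + 76} = -52 + \frac{1}{\left(4 \cdot 1 + 3\right) + 76} \left(-14\right) = -52 + \frac{1}{\left(4 + 3\right) + 76} \left(-14\right) = -52 + \frac{1}{7 + 76} \left(-14\right) = -52 + \frac{1}{83} \left(-14\right) = -52 - \frac{14}{83} = - \frac{4330}{83}$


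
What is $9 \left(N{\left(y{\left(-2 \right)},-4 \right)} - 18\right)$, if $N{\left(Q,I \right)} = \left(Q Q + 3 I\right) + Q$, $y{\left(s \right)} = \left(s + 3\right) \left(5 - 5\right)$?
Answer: $-270$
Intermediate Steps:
$y{\left(s \right)} = 0$ ($y{\left(s \right)} = \left(3 + s\right) 0 = 0$)
$N{\left(Q,I \right)} = Q + Q^{2} + 3 I$ ($N{\left(Q,I \right)} = \left(Q^{2} + 3 I\right) + Q = Q + Q^{2} + 3 I$)
$9 \left(N{\left(y{\left(-2 \right)},-4 \right)} - 18\right) = 9 \left(\left(0 + 0^{2} + 3 \left(-4\right)\right) - 18\right) = 9 \left(\left(0 + 0 - 12\right) - 18\right) = 9 \left(-12 - 18\right) = 9 \left(-30\right) = -270$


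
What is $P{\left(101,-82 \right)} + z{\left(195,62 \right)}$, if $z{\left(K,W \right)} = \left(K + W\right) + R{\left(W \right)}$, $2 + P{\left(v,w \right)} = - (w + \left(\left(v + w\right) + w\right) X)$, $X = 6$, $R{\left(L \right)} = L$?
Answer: $777$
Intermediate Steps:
$P{\left(v,w \right)} = -2 - 13 w - 6 v$ ($P{\left(v,w \right)} = -2 - \left(w + \left(\left(v + w\right) + w\right) 6\right) = -2 - \left(w + \left(v + 2 w\right) 6\right) = -2 - \left(w + \left(6 v + 12 w\right)\right) = -2 - \left(6 v + 13 w\right) = -2 - 13 w - 6 v$)
$z{\left(K,W \right)} = K + 2 W$ ($z{\left(K,W \right)} = \left(K + W\right) + W = K + 2 W$)
$P{\left(101,-82 \right)} + z{\left(195,62 \right)} = \left(-2 - -1066 - 606\right) + \left(195 + 2 \cdot 62\right) = \left(-2 + 1066 - 606\right) + \left(195 + 124\right) = 458 + 319 = 777$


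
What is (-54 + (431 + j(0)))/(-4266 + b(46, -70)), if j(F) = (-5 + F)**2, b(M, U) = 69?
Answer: -134/1399 ≈ -0.095783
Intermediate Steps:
(-54 + (431 + j(0)))/(-4266 + b(46, -70)) = (-54 + (431 + (-5 + 0)**2))/(-4266 + 69) = (-54 + (431 + (-5)**2))/(-4197) = (-54 + (431 + 25))*(-1/4197) = (-54 + 456)*(-1/4197) = 402*(-1/4197) = -134/1399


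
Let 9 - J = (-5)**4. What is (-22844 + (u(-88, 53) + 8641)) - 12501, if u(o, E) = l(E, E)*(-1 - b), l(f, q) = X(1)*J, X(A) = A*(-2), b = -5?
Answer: -21776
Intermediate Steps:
X(A) = -2*A
J = -616 (J = 9 - 1*(-5)**4 = 9 - 1*625 = 9 - 625 = -616)
l(f, q) = 1232 (l(f, q) = -2*1*(-616) = -2*(-616) = 1232)
u(o, E) = 4928 (u(o, E) = 1232*(-1 - 1*(-5)) = 1232*(-1 + 5) = 1232*4 = 4928)
(-22844 + (u(-88, 53) + 8641)) - 12501 = (-22844 + (4928 + 8641)) - 12501 = (-22844 + 13569) - 12501 = -9275 - 12501 = -21776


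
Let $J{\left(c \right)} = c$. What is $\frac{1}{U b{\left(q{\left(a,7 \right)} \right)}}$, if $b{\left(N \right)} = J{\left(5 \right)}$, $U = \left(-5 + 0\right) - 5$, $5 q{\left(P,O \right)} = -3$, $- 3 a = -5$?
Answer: $- \frac{1}{50} \approx -0.02$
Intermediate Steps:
$a = \frac{5}{3}$ ($a = \left(- \frac{1}{3}\right) \left(-5\right) = \frac{5}{3} \approx 1.6667$)
$q{\left(P,O \right)} = - \frac{3}{5}$ ($q{\left(P,O \right)} = \frac{1}{5} \left(-3\right) = - \frac{3}{5}$)
$U = -10$ ($U = -5 - 5 = -10$)
$b{\left(N \right)} = 5$
$\frac{1}{U b{\left(q{\left(a,7 \right)} \right)}} = \frac{1}{\left(-10\right) 5} = \frac{1}{-50} = - \frac{1}{50}$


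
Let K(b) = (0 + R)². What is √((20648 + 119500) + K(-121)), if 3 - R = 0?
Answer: 3*√15573 ≈ 374.38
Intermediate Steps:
R = 3 (R = 3 - 1*0 = 3 + 0 = 3)
K(b) = 9 (K(b) = (0 + 3)² = 3² = 9)
√((20648 + 119500) + K(-121)) = √((20648 + 119500) + 9) = √(140148 + 9) = √140157 = 3*√15573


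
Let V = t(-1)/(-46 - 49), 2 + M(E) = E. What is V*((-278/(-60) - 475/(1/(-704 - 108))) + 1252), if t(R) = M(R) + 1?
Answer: 11608699/1425 ≈ 8146.5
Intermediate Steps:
M(E) = -2 + E
t(R) = -1 + R (t(R) = (-2 + R) + 1 = -1 + R)
V = 2/95 (V = (-1 - 1)/(-46 - 49) = -2/(-95) = -1/95*(-2) = 2/95 ≈ 0.021053)
V*((-278/(-60) - 475/(1/(-704 - 108))) + 1252) = 2*((-278/(-60) - 475/(1/(-704 - 108))) + 1252)/95 = 2*((-278*(-1/60) - 475/(1/(-812))) + 1252)/95 = 2*((139/30 - 475/(-1/812)) + 1252)/95 = 2*((139/30 - 475*(-812)) + 1252)/95 = 2*((139/30 + 385700) + 1252)/95 = 2*(11571139/30 + 1252)/95 = (2/95)*(11608699/30) = 11608699/1425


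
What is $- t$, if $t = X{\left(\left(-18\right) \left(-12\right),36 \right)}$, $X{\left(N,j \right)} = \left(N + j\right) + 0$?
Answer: $-252$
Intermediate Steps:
$X{\left(N,j \right)} = N + j$
$t = 252$ ($t = \left(-18\right) \left(-12\right) + 36 = 216 + 36 = 252$)
$- t = \left(-1\right) 252 = -252$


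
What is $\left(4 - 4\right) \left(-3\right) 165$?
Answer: $0$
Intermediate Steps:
$\left(4 - 4\right) \left(-3\right) 165 = 0 \left(-3\right) 165 = 0 \cdot 165 = 0$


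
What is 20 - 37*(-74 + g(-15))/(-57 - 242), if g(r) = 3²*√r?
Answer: 3242/299 + 333*I*√15/299 ≈ 10.843 + 4.3134*I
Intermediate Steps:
g(r) = 9*√r
20 - 37*(-74 + g(-15))/(-57 - 242) = 20 - 37*(-74 + 9*√(-15))/(-57 - 242) = 20 - 37*(-74 + 9*(I*√15))/(-299) = 20 - 37*(-74 + 9*I*√15)*(-1)/299 = 20 - 37*(74/299 - 9*I*√15/299) = 20 + (-2738/299 + 333*I*√15/299) = 3242/299 + 333*I*√15/299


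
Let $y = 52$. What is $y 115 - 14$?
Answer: $5966$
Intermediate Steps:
$y 115 - 14 = 52 \cdot 115 - 14 = 5980 - 14 = 5966$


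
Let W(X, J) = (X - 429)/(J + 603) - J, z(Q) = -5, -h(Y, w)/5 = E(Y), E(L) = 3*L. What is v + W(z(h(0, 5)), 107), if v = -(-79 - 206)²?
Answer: -28873077/355 ≈ -81333.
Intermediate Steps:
h(Y, w) = -15*Y
W(X, J) = -J + (-429 + X)/(603 + J) (W(X, J) = (-429 + X)/(603 + J) - J = -J + (-429 + X)/(603 + J))
v = -81225 (v = -1*(-285)² = -1*81225 = -81225)
v + W(z(h(0, 5)), 107) = -81225 + (-429 - 5 - 1*107² - 603*107)/(603 + 107) = -81225 + (-429 - 5 - 1*11449 - 64521)/710 = -81225 + (-429 - 5 - 11449 - 64521)/710 = -81225 + (1/710)*(-76404) = -81225 - 38202/355 = -28873077/355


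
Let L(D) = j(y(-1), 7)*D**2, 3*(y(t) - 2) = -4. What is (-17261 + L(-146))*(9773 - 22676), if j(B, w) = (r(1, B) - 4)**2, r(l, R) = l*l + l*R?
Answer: -3824169635/3 ≈ -1.2747e+9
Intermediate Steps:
y(t) = 2/3 (y(t) = 2 + (1/3)*(-4) = 2 - 4/3 = 2/3)
r(l, R) = l**2 + R*l
j(B, w) = (-3 + B)**2 (j(B, w) = (1*(B + 1) - 4)**2 = (1*(1 + B) - 4)**2 = ((1 + B) - 4)**2 = (-3 + B)**2)
L(D) = 49*D**2/9 (L(D) = (-3 + 2/3)**2*D**2 = (-7/3)**2*D**2 = 49*D**2/9)
(-17261 + L(-146))*(9773 - 22676) = (-17261 + (49/9)*(-146)**2)*(9773 - 22676) = (-17261 + (49/9)*21316)*(-12903) = (-17261 + 1044484/9)*(-12903) = (889135/9)*(-12903) = -3824169635/3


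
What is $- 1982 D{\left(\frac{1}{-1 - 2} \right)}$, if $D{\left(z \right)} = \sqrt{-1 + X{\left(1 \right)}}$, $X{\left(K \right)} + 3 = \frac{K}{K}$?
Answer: $- 1982 i \sqrt{3} \approx - 3432.9 i$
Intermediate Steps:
$X{\left(K \right)} = -2$ ($X{\left(K \right)} = -3 + \frac{K}{K} = -3 + 1 = -2$)
$D{\left(z \right)} = i \sqrt{3}$ ($D{\left(z \right)} = \sqrt{-1 - 2} = \sqrt{-3} = i \sqrt{3}$)
$- 1982 D{\left(\frac{1}{-1 - 2} \right)} = - 1982 i \sqrt{3}$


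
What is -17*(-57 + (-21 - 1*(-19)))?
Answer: 1003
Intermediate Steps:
-17*(-57 + (-21 - 1*(-19))) = -17*(-57 + (-21 + 19)) = -17*(-57 - 2) = -17*(-59) = 1003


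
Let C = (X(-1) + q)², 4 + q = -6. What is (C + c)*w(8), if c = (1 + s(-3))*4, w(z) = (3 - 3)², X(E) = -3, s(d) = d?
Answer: 0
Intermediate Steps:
q = -10 (q = -4 - 6 = -10)
w(z) = 0 (w(z) = 0² = 0)
C = 169 (C = (-3 - 10)² = (-13)² = 169)
c = -8 (c = (1 - 3)*4 = -2*4 = -8)
(C + c)*w(8) = (169 - 8)*0 = 161*0 = 0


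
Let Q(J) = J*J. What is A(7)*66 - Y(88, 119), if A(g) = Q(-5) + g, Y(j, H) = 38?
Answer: 2074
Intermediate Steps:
Q(J) = J**2
A(g) = 25 + g (A(g) = (-5)**2 + g = 25 + g)
A(7)*66 - Y(88, 119) = (25 + 7)*66 - 1*38 = 32*66 - 38 = 2112 - 38 = 2074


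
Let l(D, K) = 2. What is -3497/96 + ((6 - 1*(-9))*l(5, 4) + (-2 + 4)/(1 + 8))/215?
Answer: -2246861/61920 ≈ -36.286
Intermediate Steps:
-3497/96 + ((6 - 1*(-9))*l(5, 4) + (-2 + 4)/(1 + 8))/215 = -3497/96 + ((6 - 1*(-9))*2 + (-2 + 4)/(1 + 8))/215 = -3497*1/96 + ((6 + 9)*2 + 2/9)*(1/215) = -3497/96 + (15*2 + 2*(1/9))*(1/215) = -3497/96 + (30 + 2/9)*(1/215) = -3497/96 + (272/9)*(1/215) = -3497/96 + 272/1935 = -2246861/61920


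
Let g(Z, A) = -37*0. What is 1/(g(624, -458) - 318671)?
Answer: -1/318671 ≈ -3.1380e-6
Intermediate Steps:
g(Z, A) = 0
1/(g(624, -458) - 318671) = 1/(0 - 318671) = 1/(-318671) = -1/318671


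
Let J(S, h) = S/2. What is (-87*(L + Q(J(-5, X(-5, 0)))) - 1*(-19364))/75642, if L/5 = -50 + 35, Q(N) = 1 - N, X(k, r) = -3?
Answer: 51169/151284 ≈ 0.33823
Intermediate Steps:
J(S, h) = S/2 (J(S, h) = S*(½) = S/2)
L = -75 (L = 5*(-50 + 35) = 5*(-15) = -75)
(-87*(L + Q(J(-5, X(-5, 0)))) - 1*(-19364))/75642 = (-87*(-75 + (1 - (-5)/2)) - 1*(-19364))/75642 = (-87*(-75 + (1 - 1*(-5/2))) + 19364)*(1/75642) = (-87*(-75 + (1 + 5/2)) + 19364)*(1/75642) = (-87*(-75 + 7/2) + 19364)*(1/75642) = (-87*(-143/2) + 19364)*(1/75642) = (12441/2 + 19364)*(1/75642) = (51169/2)*(1/75642) = 51169/151284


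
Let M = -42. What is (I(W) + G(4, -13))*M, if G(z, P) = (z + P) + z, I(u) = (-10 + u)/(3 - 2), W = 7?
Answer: 336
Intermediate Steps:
I(u) = -10 + u (I(u) = (-10 + u)/1 = (-10 + u)*1 = -10 + u)
G(z, P) = P + 2*z (G(z, P) = (P + z) + z = P + 2*z)
(I(W) + G(4, -13))*M = ((-10 + 7) + (-13 + 2*4))*(-42) = (-3 + (-13 + 8))*(-42) = (-3 - 5)*(-42) = -8*(-42) = 336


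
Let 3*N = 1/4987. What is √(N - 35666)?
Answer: 5*I*√319327000521/14961 ≈ 188.85*I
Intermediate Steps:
N = 1/14961 (N = (⅓)/4987 = (⅓)*(1/4987) = 1/14961 ≈ 6.6840e-5)
√(N - 35666) = √(1/14961 - 35666) = √(-533599025/14961) = 5*I*√319327000521/14961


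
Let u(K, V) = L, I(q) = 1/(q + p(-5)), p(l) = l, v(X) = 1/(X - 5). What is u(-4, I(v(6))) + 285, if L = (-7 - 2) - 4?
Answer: 272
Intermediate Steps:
v(X) = 1/(-5 + X)
I(q) = 1/(-5 + q) (I(q) = 1/(q - 5) = 1/(-5 + q))
L = -13 (L = -9 - 4 = -13)
u(K, V) = -13
u(-4, I(v(6))) + 285 = -13 + 285 = 272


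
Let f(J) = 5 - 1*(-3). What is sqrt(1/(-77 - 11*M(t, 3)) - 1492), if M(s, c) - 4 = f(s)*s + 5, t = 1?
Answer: I*sqrt(25996674)/132 ≈ 38.626*I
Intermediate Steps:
f(J) = 8 (f(J) = 5 + 3 = 8)
M(s, c) = 9 + 8*s (M(s, c) = 4 + (8*s + 5) = 4 + (5 + 8*s) = 9 + 8*s)
sqrt(1/(-77 - 11*M(t, 3)) - 1492) = sqrt(1/(-77 - 11*(9 + 8*1)) - 1492) = sqrt(1/(-77 - 11*(9 + 8)) - 1492) = sqrt(1/(-77 - 11*17) - 1492) = sqrt(1/(-77 - 187) - 1492) = sqrt(1/(-264) - 1492) = sqrt(-1/264 - 1492) = sqrt(-393889/264) = I*sqrt(25996674)/132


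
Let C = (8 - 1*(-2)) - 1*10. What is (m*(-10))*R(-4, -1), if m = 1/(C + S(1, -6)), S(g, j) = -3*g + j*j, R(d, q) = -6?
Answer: 20/11 ≈ 1.8182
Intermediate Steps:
S(g, j) = j² - 3*g (S(g, j) = -3*g + j² = j² - 3*g)
C = 0 (C = (8 + 2) - 10 = 10 - 10 = 0)
m = 1/33 (m = 1/(0 + ((-6)² - 3*1)) = 1/(0 + (36 - 3)) = 1/(0 + 33) = 1/33 ≈ 0.030303)
(m*(-10))*R(-4, -1) = ((1/33)*(-10))*(-6) = -10/33*(-6) = 20/11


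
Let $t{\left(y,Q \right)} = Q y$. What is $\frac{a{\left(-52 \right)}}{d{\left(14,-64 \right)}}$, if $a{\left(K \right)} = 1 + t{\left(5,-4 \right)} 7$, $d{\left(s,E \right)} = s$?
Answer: $- \frac{139}{14} \approx -9.9286$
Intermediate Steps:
$a{\left(K \right)} = -139$ ($a{\left(K \right)} = 1 + \left(-4\right) 5 \cdot 7 = 1 - 140 = -139$)
$\frac{a{\left(-52 \right)}}{d{\left(14,-64 \right)}} = - \frac{139}{14}$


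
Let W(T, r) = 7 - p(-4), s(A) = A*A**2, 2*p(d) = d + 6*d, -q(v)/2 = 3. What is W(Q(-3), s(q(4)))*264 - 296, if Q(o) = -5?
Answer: 5248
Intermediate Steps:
q(v) = -6 (q(v) = -2*3 = -6)
p(d) = 7*d/2 (p(d) = (d + 6*d)/2 = (7*d)/2 = 7*d/2)
s(A) = A**3
W(T, r) = 21 (W(T, r) = 7 - 7*(-4)/2 = 7 - 1*(-14) = 7 + 14 = 21)
W(Q(-3), s(q(4)))*264 - 296 = 21*264 - 296 = 5544 - 296 = 5248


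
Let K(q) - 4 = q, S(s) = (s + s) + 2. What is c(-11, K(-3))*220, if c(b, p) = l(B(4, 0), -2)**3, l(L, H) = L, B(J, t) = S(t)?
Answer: 1760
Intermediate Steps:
S(s) = 2 + 2*s (S(s) = 2*s + 2 = 2 + 2*s)
K(q) = 4 + q
B(J, t) = 2 + 2*t
c(b, p) = 8 (c(b, p) = (2 + 2*0)**3 = (2 + 0)**3 = 2**3 = 8)
c(-11, K(-3))*220 = 8*220 = 1760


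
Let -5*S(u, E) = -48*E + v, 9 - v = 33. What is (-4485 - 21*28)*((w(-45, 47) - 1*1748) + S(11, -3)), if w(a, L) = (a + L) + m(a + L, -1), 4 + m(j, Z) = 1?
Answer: 8994429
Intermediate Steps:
v = -24 (v = 9 - 1*33 = 9 - 33 = -24)
m(j, Z) = -3 (m(j, Z) = -4 + 1 = -3)
S(u, E) = 24/5 + 48*E/5 (S(u, E) = -(-48*E - 24)/5 = -(-24 - 48*E)/5 = 24/5 + 48*E/5)
w(a, L) = -3 + L + a (w(a, L) = (a + L) - 3 = (L + a) - 3 = -3 + L + a)
(-4485 - 21*28)*((w(-45, 47) - 1*1748) + S(11, -3)) = (-4485 - 21*28)*(((-3 + 47 - 45) - 1*1748) + (24/5 + (48/5)*(-3))) = (-4485 - 588)*((-1 - 1748) + (24/5 - 144/5)) = -5073*(-1749 - 24) = -5073*(-1773) = 8994429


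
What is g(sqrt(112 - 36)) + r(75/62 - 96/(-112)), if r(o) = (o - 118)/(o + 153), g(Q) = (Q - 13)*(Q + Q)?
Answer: 10179133/67299 - 52*sqrt(19) ≈ -75.410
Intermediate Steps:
g(Q) = 2*Q*(-13 + Q) (g(Q) = (-13 + Q)*(2*Q) = 2*Q*(-13 + Q))
r(o) = (-118 + o)/(153 + o)
g(sqrt(112 - 36)) + r(75/62 - 96/(-112)) = 2*sqrt(112 - 36)*(-13 + sqrt(112 - 36)) + (-118 + (75/62 - 96/(-112)))/(153 + (75/62 - 96/(-112))) = 2*sqrt(76)*(-13 + sqrt(76)) + (-118 + (75*(1/62) - 96*(-1/112)))/(153 + (75*(1/62) - 96*(-1/112))) = 2*(2*sqrt(19))*(-13 + 2*sqrt(19)) + (-118 + (75/62 + 6/7))/(153 + (75/62 + 6/7)) = 4*sqrt(19)*(-13 + 2*sqrt(19)) + (-118 + 897/434)/(153 + 897/434) = 4*sqrt(19)*(-13 + 2*sqrt(19)) - 50315/434/(67299/434) = 4*sqrt(19)*(-13 + 2*sqrt(19)) + (434/67299)*(-50315/434) = 4*sqrt(19)*(-13 + 2*sqrt(19)) - 50315/67299 = -50315/67299 + 4*sqrt(19)*(-13 + 2*sqrt(19))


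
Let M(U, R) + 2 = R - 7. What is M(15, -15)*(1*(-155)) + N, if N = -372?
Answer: 3348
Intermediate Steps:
M(U, R) = -9 + R (M(U, R) = -2 + (R - 7) = -2 + (-7 + R) = -9 + R)
M(15, -15)*(1*(-155)) + N = (-9 - 15)*(1*(-155)) - 372 = -24*(-155) - 372 = 3720 - 372 = 3348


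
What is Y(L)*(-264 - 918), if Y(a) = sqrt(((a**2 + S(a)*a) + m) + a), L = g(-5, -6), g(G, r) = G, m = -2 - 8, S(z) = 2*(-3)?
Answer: -2364*sqrt(10) ≈ -7475.6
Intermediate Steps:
S(z) = -6
m = -10
L = -5
Y(a) = sqrt(-10 + a**2 - 5*a) (Y(a) = sqrt(((a**2 - 6*a) - 10) + a) = sqrt((-10 + a**2 - 6*a) + a) = sqrt(-10 + a**2 - 5*a))
Y(L)*(-264 - 918) = sqrt(-10 + (-5)**2 - 5*(-5))*(-264 - 918) = sqrt(-10 + 25 + 25)*(-1182) = sqrt(40)*(-1182) = (2*sqrt(10))*(-1182) = -2364*sqrt(10)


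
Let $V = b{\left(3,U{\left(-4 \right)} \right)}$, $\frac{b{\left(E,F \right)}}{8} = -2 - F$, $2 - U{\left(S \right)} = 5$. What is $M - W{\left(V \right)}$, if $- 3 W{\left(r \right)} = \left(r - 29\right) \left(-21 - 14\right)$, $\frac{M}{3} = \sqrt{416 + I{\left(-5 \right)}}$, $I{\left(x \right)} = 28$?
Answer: $245 + 6 \sqrt{111} \approx 308.21$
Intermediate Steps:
$U{\left(S \right)} = -3$ ($U{\left(S \right)} = 2 - 5 = -3$)
$b{\left(E,F \right)} = -16 - 8 F$ ($b{\left(E,F \right)} = 8 \left(-2 - F\right) = -16 - 8 F$)
$V = 8$ ($V = -16 - -24 = -16 + 24 = 8$)
$M = 6 \sqrt{111}$ ($M = 3 \sqrt{416 + 28} = 3 \sqrt{444} = 3 \cdot 2 \sqrt{111} = 6 \sqrt{111} \approx 63.214$)
$W{\left(r \right)} = - \frac{1015}{3} + \frac{35 r}{3}$ ($W{\left(r \right)} = - \frac{\left(r - 29\right) \left(-21 - 14\right)}{3} = - \frac{\left(-29 + r\right) \left(-35\right)}{3} = - \frac{1015 - 35 r}{3} = - \frac{1015}{3} + \frac{35 r}{3}$)
$M - W{\left(V \right)} = 6 \sqrt{111} - \left(- \frac{1015}{3} + \frac{35}{3} \cdot 8\right) = 6 \sqrt{111} - \left(- \frac{1015}{3} + \frac{280}{3}\right) = 6 \sqrt{111} - -245 = 6 \sqrt{111} + 245 = 245 + 6 \sqrt{111}$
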